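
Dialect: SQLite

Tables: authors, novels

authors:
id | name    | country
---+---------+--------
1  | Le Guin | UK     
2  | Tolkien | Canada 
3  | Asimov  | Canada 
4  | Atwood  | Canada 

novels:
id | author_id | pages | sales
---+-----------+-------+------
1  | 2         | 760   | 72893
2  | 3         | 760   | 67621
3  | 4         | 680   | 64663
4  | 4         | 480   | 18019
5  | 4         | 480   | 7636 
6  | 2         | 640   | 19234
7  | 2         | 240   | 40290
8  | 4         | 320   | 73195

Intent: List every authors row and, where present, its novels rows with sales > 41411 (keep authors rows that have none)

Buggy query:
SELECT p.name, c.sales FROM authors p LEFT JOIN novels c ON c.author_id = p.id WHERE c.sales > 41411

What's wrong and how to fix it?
Bug: A WHERE condition on the right-hand table after LEFT JOIN drops unmatched parents

Fix: Put 'c.sales > 41411' in the JOIN's ON clause instead of WHERE

Corrected query:
SELECT p.name, c.sales FROM authors p LEFT JOIN novels c ON c.author_id = p.id AND c.sales > 41411

Result:
name    | sales
--------+------
Le Guin | NULL 
Tolkien | 72893
Asimov  | 67621
Atwood  | 64663
Atwood  | 73195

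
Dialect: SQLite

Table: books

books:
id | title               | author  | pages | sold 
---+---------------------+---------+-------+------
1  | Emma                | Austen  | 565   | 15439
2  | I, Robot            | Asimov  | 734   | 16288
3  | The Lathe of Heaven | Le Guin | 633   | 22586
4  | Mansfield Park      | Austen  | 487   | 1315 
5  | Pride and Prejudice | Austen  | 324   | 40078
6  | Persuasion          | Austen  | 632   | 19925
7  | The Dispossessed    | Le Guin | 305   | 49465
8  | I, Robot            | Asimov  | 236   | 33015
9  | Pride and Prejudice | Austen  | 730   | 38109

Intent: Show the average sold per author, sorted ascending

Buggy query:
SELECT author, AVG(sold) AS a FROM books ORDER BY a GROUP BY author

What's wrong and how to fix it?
Bug: ORDER BY appears before GROUP BY; SQL clause order requires GROUP BY first

Fix: Move ORDER BY to the end, after GROUP BY

Corrected query:
SELECT author, AVG(sold) AS a FROM books GROUP BY author ORDER BY a

Result:
author  | a      
--------+--------
Austen  | 22973.2
Asimov  | 24651.5
Le Guin | 36025.5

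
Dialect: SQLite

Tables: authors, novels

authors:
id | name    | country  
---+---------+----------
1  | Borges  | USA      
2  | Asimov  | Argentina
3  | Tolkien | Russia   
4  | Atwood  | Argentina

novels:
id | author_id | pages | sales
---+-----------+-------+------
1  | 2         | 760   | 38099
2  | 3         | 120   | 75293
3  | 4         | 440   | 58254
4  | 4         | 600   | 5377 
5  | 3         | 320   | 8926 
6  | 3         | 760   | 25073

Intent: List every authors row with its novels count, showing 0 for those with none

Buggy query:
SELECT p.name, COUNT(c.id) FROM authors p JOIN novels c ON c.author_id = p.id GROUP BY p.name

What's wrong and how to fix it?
Bug: An inner join excludes parents with zero children

Fix: Use LEFT JOIN so parents without children still appear (COUNT(c.id) gives 0)

Corrected query:
SELECT p.name, COUNT(c.id) FROM authors p LEFT JOIN novels c ON c.author_id = p.id GROUP BY p.name

Result:
name    | COUNT(c.id)
--------+------------
Asimov  | 1          
Atwood  | 2          
Borges  | 0          
Tolkien | 3          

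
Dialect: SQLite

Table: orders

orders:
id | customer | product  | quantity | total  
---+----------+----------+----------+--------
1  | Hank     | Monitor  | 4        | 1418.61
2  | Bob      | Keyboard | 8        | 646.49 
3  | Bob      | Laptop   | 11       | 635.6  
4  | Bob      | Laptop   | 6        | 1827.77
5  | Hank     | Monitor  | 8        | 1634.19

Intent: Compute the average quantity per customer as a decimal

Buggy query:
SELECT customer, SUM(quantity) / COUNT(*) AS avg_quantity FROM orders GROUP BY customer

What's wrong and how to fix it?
Bug: SUM(quantity) and COUNT(*) are both integers; the division truncates the fractional part

Fix: Multiply by 1.0 (or CAST to REAL) to force floating-point division

Corrected query:
SELECT customer, SUM(quantity) * 1.0 / COUNT(*) AS avg_quantity FROM orders GROUP BY customer

Result:
customer | avg_quantity
---------+-------------
Bob      | 8.333333    
Hank     | 6           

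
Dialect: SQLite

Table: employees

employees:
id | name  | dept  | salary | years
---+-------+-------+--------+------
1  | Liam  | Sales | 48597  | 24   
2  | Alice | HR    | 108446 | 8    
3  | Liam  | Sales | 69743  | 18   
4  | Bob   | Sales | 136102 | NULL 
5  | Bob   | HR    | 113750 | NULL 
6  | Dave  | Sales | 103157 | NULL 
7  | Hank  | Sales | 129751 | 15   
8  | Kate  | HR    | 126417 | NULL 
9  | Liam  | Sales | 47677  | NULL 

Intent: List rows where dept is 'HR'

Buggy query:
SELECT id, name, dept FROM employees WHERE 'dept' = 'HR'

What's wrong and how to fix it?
Bug: Single quotes denote string literals in SQL; the column name is being compared as a constant string

Fix: Remove the quotes around the column name (or use double quotes for an identifier)

Corrected query:
SELECT id, name, dept FROM employees WHERE dept = 'HR'

Result:
id | name  | dept
---+-------+-----
2  | Alice | HR  
5  | Bob   | HR  
8  | Kate  | HR  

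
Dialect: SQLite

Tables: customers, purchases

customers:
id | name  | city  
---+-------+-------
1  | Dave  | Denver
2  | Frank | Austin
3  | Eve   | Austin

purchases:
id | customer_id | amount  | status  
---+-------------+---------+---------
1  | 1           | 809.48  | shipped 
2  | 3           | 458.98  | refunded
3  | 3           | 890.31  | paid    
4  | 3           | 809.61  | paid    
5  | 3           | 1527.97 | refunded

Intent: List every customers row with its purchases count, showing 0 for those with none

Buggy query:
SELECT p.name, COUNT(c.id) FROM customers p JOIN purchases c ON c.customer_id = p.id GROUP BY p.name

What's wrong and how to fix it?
Bug: An inner join excludes parents with zero children

Fix: Use LEFT JOIN so parents without children still appear (COUNT(c.id) gives 0)

Corrected query:
SELECT p.name, COUNT(c.id) FROM customers p LEFT JOIN purchases c ON c.customer_id = p.id GROUP BY p.name

Result:
name  | COUNT(c.id)
------+------------
Dave  | 1          
Eve   | 4          
Frank | 0          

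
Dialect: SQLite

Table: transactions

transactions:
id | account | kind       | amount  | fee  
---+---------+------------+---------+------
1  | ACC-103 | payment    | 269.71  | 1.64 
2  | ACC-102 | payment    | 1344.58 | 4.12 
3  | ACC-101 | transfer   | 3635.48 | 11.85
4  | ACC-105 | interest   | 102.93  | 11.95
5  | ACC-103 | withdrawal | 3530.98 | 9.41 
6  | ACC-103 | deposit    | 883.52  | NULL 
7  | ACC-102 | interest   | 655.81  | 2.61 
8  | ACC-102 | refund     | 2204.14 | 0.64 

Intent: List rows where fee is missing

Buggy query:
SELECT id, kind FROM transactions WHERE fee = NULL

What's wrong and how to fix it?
Bug: '= NULL' is always unknown in SQL three-valued logic, so no rows match

Fix: Replace '= NULL' with 'IS NULL'

Corrected query:
SELECT id, kind FROM transactions WHERE fee IS NULL

Result:
id | kind   
---+--------
6  | deposit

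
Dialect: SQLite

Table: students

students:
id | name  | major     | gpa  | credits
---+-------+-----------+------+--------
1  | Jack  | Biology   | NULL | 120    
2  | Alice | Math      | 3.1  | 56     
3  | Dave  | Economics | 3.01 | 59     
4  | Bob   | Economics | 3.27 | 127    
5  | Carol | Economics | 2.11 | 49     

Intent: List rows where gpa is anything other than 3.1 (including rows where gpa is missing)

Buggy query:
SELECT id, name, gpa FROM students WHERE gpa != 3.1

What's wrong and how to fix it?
Bug: 'gpa != 3.1' is unknown when gpa is NULL, so NULL rows are silently excluded

Fix: Handle NULL separately with IS NULL alongside the inequality

Corrected query:
SELECT id, name, gpa FROM students WHERE gpa != 3.1 OR gpa IS NULL

Result:
id | name  | gpa 
---+-------+-----
1  | Jack  | NULL
3  | Dave  | 3.01
4  | Bob   | 3.27
5  | Carol | 2.11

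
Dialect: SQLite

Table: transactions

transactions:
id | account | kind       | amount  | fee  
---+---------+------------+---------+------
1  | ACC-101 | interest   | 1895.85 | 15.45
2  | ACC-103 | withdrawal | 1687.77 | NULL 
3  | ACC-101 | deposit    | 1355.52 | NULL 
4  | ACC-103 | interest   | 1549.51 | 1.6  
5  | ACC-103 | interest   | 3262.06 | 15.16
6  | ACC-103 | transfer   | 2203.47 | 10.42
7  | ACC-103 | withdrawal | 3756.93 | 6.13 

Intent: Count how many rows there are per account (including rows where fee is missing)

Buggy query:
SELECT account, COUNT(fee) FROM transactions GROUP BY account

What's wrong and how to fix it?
Bug: COUNT(fee) skips NULLs, so groups with missing fee are undercounted

Fix: Use COUNT(*) to count all rows regardless of NULL

Corrected query:
SELECT account, COUNT(*) FROM transactions GROUP BY account

Result:
account | COUNT(*)
--------+---------
ACC-101 | 2       
ACC-103 | 5       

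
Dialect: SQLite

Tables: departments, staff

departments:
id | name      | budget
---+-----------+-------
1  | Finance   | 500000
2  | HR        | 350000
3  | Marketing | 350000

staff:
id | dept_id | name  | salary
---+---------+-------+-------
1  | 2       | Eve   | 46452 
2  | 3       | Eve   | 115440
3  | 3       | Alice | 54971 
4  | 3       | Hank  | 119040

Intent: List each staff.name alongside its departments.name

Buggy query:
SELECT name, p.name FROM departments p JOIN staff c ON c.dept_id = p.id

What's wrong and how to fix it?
Bug: Both tables have a 'name' column; the unqualified reference is ambiguous

Fix: Qualify the column with its table alias (c.name)

Corrected query:
SELECT c.name, p.name FROM departments p JOIN staff c ON c.dept_id = p.id

Result:
name  | name     
------+----------
Eve   | HR       
Eve   | Marketing
Alice | Marketing
Hank  | Marketing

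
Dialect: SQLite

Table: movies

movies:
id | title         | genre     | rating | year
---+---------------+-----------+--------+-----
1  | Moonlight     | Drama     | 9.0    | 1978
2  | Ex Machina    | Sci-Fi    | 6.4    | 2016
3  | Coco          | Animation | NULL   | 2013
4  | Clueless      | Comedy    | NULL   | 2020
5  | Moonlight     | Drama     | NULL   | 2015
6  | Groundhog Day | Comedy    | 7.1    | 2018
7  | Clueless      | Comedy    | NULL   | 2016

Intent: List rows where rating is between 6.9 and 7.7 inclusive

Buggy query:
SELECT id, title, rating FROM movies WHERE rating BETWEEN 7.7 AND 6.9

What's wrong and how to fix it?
Bug: BETWEEN expects the lower bound first; with 7.7 AND 6.9 the range is empty

Fix: Swap the bounds so the smaller value comes first

Corrected query:
SELECT id, title, rating FROM movies WHERE rating BETWEEN 6.9 AND 7.7

Result:
id | title         | rating
---+---------------+-------
6  | Groundhog Day | 7.1   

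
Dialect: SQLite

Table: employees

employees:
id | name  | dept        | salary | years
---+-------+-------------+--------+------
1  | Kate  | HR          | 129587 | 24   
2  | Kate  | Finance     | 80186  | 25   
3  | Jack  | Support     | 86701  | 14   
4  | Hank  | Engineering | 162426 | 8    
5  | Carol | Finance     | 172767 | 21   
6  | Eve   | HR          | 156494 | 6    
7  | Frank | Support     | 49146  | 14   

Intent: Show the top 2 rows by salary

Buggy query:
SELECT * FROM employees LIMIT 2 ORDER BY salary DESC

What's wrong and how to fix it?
Bug: ORDER BY cannot follow LIMIT; LIMIT is the final clause

Fix: Sort with ORDER BY, then apply LIMIT

Corrected query:
SELECT * FROM employees ORDER BY salary DESC LIMIT 2

Result:
id | name  | dept        | salary | years
---+-------+-------------+--------+------
5  | Carol | Finance     | 172767 | 21   
4  | Hank  | Engineering | 162426 | 8    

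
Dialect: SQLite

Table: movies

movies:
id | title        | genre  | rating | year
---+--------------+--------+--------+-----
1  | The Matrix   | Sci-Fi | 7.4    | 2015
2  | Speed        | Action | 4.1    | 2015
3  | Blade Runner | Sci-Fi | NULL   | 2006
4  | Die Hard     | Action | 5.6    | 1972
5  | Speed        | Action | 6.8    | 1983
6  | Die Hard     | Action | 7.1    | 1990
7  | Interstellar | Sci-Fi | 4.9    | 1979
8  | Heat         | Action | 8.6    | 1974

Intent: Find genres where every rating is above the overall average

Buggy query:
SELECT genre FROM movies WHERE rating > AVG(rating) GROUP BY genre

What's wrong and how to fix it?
Bug: WHERE evaluates per row before aggregation, so AVG() is unavailable

Fix: Use a subquery for AVG and a HAVING MIN(...) filter so the condition holds for every row in the group

Corrected query:
SELECT genre FROM movies GROUP BY genre HAVING MIN(rating) > (SELECT AVG(rating) FROM movies)

Result:
(no rows)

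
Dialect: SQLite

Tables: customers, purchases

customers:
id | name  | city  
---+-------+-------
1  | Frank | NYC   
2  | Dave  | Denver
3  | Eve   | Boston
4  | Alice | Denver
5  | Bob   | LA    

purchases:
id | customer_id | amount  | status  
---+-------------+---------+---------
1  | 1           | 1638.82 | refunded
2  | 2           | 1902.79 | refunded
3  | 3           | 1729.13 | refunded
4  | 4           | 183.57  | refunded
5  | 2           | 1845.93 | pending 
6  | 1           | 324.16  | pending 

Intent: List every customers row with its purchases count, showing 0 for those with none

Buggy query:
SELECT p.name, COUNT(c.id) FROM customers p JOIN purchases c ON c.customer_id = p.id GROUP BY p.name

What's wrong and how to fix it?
Bug: INNER JOIN drops customers rows that have no matching purchases rows

Fix: Switch to LEFT JOIN to retain unmatched parent rows

Corrected query:
SELECT p.name, COUNT(c.id) FROM customers p LEFT JOIN purchases c ON c.customer_id = p.id GROUP BY p.name

Result:
name  | COUNT(c.id)
------+------------
Alice | 1          
Bob   | 0          
Dave  | 2          
Eve   | 1          
Frank | 2          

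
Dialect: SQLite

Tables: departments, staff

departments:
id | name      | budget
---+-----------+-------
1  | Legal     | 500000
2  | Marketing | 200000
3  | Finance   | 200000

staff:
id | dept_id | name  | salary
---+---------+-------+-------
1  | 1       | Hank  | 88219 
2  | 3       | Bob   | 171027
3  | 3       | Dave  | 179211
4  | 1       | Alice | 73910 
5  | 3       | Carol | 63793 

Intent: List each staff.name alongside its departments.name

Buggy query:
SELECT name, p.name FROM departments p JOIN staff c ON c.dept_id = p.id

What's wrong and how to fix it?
Bug: 'name' exists in both joined tables, so the database can't tell which one is meant

Fix: Qualify the column with its table alias (c.name)

Corrected query:
SELECT c.name, p.name FROM departments p JOIN staff c ON c.dept_id = p.id

Result:
name  | name   
------+--------
Hank  | Legal  
Bob   | Finance
Dave  | Finance
Alice | Legal  
Carol | Finance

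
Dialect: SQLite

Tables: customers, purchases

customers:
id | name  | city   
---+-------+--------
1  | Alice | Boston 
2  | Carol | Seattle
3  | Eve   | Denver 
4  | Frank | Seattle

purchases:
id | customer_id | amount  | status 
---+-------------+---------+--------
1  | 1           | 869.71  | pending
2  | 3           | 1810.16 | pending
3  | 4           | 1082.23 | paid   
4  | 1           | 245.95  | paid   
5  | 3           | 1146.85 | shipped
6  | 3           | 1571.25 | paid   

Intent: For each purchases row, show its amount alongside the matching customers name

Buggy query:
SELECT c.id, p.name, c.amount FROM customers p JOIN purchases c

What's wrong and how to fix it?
Bug: Missing join condition: each purchases row is matched to all customers rows instead of just its own

Fix: Add ON c.customer_id = p.id to the JOIN

Corrected query:
SELECT c.id, p.name, c.amount FROM customers p JOIN purchases c ON c.customer_id = p.id

Result:
id | name  | amount 
---+-------+--------
1  | Alice | 869.71 
2  | Eve   | 1810.16
3  | Frank | 1082.23
4  | Alice | 245.95 
5  | Eve   | 1146.85
6  | Eve   | 1571.25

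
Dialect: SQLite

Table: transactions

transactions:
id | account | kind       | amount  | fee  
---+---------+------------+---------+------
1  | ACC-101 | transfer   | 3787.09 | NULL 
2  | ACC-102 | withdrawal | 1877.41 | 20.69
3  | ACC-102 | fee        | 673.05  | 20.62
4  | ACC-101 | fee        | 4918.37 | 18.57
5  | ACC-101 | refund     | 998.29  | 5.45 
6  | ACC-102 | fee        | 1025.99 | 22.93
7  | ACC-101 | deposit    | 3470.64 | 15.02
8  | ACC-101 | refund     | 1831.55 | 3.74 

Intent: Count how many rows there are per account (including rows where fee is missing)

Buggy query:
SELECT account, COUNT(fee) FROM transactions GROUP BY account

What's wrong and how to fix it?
Bug: COUNT(fee) skips NULLs, so groups with missing fee are undercounted

Fix: Use COUNT(*) to count all rows regardless of NULL

Corrected query:
SELECT account, COUNT(*) FROM transactions GROUP BY account

Result:
account | COUNT(*)
--------+---------
ACC-101 | 5       
ACC-102 | 3       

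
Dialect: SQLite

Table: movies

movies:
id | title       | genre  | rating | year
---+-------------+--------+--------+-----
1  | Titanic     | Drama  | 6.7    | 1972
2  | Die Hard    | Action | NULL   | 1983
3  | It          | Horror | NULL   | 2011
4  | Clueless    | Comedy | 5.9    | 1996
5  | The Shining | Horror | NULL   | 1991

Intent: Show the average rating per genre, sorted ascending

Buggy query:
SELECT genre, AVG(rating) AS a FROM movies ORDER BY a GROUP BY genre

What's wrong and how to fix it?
Bug: ORDER BY appears before GROUP BY; SQL clause order requires GROUP BY first

Fix: Move ORDER BY to the end, after GROUP BY

Corrected query:
SELECT genre, AVG(rating) AS a FROM movies GROUP BY genre ORDER BY a

Result:
genre  | a   
-------+-----
Action | NULL
Horror | NULL
Comedy | 5.9 
Drama  | 6.7 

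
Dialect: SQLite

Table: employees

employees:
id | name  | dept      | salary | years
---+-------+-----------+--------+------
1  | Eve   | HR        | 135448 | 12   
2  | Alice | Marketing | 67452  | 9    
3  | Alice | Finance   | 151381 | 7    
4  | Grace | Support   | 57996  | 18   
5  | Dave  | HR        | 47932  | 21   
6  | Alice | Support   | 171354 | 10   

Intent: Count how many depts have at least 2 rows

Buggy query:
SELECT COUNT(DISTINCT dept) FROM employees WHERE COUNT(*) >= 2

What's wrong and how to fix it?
Bug: COUNT(*) cannot appear in WHERE; the per-group count doesn't exist yet

Fix: Group first with HAVING COUNT(*) >= 2, then COUNT the resulting groups

Corrected query:
SELECT COUNT(*) FROM (SELECT dept FROM employees GROUP BY dept HAVING COUNT(*) >= 2)

Result:
COUNT(*)
--------
2       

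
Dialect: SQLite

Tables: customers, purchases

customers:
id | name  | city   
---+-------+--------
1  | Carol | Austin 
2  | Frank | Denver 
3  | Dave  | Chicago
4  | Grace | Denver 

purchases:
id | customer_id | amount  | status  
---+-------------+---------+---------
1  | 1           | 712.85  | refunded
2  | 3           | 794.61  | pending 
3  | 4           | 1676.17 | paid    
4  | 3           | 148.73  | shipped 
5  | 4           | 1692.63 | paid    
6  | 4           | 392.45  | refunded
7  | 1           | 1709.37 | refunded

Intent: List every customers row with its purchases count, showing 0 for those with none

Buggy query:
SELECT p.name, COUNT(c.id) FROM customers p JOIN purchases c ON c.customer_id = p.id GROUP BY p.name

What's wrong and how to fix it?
Bug: An inner join excludes parents with zero children

Fix: Switch to LEFT JOIN to retain unmatched parent rows

Corrected query:
SELECT p.name, COUNT(c.id) FROM customers p LEFT JOIN purchases c ON c.customer_id = p.id GROUP BY p.name

Result:
name  | COUNT(c.id)
------+------------
Carol | 2          
Dave  | 2          
Frank | 0          
Grace | 3          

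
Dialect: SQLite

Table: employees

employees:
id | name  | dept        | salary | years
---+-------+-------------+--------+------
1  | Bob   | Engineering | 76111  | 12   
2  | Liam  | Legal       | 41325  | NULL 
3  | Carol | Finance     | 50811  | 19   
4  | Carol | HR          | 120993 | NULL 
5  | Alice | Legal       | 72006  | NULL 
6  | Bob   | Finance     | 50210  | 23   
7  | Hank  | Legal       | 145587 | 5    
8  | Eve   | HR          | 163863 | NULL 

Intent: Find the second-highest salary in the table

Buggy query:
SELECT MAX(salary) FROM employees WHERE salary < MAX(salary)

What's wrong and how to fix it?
Bug: The inner MAX is an aggregate inside WHERE, which is not allowed

Fix: Put the inner MAX in a scalar subquery

Corrected query:
SELECT MAX(salary) FROM employees WHERE salary < (SELECT MAX(salary) FROM employees)

Result:
MAX(salary)
-----------
145587     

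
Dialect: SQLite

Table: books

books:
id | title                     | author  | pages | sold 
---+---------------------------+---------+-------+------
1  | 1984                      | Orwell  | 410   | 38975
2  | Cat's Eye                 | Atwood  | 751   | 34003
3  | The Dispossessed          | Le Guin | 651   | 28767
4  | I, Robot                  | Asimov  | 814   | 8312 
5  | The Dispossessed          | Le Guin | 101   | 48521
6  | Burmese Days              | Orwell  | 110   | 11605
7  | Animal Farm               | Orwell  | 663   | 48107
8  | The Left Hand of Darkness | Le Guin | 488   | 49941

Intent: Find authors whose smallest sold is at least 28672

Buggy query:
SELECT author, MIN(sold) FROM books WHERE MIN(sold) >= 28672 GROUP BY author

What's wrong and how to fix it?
Bug: MIN() in WHERE is a misuse of aggregate

Fix: Use HAVING for the per-group MIN condition

Corrected query:
SELECT author, MIN(sold) FROM books GROUP BY author HAVING MIN(sold) >= 28672

Result:
author  | MIN(sold)
--------+----------
Atwood  | 34003    
Le Guin | 28767    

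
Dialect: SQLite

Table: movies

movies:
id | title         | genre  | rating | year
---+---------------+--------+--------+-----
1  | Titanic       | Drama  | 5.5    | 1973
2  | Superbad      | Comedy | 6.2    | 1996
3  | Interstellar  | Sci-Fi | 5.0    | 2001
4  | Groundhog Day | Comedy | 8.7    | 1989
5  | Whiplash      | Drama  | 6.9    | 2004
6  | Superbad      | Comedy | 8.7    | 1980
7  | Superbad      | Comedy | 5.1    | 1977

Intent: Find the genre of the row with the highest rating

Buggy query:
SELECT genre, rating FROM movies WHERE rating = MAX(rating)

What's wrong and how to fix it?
Bug: MAX(rating) is an aggregate and cannot be used directly in WHERE

Fix: Use a subquery: WHERE rating = (SELECT MAX(rating) FROM movies)

Corrected query:
SELECT genre, rating FROM movies WHERE rating = (SELECT MAX(rating) FROM movies)

Result:
genre  | rating
-------+-------
Comedy | 8.7   
Comedy | 8.7   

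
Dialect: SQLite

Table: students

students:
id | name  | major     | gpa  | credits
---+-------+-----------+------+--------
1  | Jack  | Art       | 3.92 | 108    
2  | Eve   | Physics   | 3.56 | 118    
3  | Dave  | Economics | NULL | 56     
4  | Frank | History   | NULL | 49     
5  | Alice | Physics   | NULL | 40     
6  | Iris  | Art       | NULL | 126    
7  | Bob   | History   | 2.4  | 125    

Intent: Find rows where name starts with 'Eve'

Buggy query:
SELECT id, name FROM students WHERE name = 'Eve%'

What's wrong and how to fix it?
Bug: Wildcards only work with LIKE; '=' treats '%' as a literal character

Fix: Replace '=' with LIKE so 'Eve%' is treated as a pattern

Corrected query:
SELECT id, name FROM students WHERE name LIKE 'Eve%'

Result:
id | name
---+-----
2  | Eve 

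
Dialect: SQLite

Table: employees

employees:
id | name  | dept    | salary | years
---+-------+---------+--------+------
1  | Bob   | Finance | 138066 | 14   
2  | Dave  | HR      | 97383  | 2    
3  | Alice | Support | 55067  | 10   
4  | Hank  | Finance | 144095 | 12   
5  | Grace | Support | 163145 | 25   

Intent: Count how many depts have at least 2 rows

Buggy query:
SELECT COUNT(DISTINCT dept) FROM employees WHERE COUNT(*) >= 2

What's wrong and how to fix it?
Bug: COUNT(*) cannot appear in WHERE; the per-group count doesn't exist yet

Fix: Group first with HAVING COUNT(*) >= 2, then COUNT the resulting groups

Corrected query:
SELECT COUNT(*) FROM (SELECT dept FROM employees GROUP BY dept HAVING COUNT(*) >= 2)

Result:
COUNT(*)
--------
2       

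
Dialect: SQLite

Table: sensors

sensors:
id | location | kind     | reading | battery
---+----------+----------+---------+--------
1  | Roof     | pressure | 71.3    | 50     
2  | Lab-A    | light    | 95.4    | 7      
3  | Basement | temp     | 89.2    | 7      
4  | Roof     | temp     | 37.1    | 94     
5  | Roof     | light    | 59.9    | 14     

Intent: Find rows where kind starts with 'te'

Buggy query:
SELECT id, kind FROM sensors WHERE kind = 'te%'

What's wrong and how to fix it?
Bug: '=' compares the literal string including the % character; pattern matching needs LIKE

Fix: Replace '=' with LIKE so 'te%' is treated as a pattern

Corrected query:
SELECT id, kind FROM sensors WHERE kind LIKE 'te%'

Result:
id | kind
---+-----
3  | temp
4  | temp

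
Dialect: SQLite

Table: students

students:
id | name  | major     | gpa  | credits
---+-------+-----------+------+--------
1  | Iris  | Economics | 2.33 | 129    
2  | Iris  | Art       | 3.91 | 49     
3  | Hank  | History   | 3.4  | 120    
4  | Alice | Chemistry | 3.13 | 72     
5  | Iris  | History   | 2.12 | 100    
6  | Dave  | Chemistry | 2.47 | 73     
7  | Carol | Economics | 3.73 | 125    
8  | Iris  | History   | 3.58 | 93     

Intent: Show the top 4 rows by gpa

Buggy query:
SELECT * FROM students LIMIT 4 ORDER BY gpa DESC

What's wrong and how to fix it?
Bug: LIMIT must come after ORDER BY

Fix: Swap the clauses: ORDER BY first, then LIMIT

Corrected query:
SELECT * FROM students ORDER BY gpa DESC LIMIT 4

Result:
id | name  | major     | gpa  | credits
---+-------+-----------+------+--------
2  | Iris  | Art       | 3.91 | 49     
7  | Carol | Economics | 3.73 | 125    
8  | Iris  | History   | 3.58 | 93     
3  | Hank  | History   | 3.4  | 120    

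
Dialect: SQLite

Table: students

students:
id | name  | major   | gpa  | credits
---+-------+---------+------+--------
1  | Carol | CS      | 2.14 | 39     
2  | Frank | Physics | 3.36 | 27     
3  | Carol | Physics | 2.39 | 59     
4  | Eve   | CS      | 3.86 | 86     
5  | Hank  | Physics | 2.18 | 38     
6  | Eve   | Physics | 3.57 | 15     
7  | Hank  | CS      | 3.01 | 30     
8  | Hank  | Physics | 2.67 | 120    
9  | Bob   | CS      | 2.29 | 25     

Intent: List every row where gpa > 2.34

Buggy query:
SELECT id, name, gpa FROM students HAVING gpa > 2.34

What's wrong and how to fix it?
Bug: This is a non-aggregate query (no GROUP BY, no aggregates), so in SQLite the HAVING clause is invalid here; a row-level condition belongs in WHERE

Fix: Use WHERE for row-level filtering

Corrected query:
SELECT id, name, gpa FROM students WHERE gpa > 2.34

Result:
id | name  | gpa 
---+-------+-----
2  | Frank | 3.36
3  | Carol | 2.39
4  | Eve   | 3.86
6  | Eve   | 3.57
7  | Hank  | 3.01
8  | Hank  | 2.67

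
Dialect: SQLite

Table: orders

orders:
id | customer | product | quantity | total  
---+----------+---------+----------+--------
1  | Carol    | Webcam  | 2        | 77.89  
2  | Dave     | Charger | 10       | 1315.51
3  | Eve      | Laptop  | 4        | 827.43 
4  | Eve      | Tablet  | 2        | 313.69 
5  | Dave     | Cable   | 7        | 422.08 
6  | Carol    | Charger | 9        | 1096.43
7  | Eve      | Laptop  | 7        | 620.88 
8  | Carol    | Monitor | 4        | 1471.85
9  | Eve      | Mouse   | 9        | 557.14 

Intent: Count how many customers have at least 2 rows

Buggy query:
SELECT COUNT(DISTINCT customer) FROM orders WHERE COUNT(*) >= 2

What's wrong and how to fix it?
Bug: COUNT(*) cannot appear in WHERE; the per-group count doesn't exist yet

Fix: Use a subquery that GROUPs and filters with HAVING, then count its rows

Corrected query:
SELECT COUNT(*) FROM (SELECT customer FROM orders GROUP BY customer HAVING COUNT(*) >= 2)

Result:
COUNT(*)
--------
3       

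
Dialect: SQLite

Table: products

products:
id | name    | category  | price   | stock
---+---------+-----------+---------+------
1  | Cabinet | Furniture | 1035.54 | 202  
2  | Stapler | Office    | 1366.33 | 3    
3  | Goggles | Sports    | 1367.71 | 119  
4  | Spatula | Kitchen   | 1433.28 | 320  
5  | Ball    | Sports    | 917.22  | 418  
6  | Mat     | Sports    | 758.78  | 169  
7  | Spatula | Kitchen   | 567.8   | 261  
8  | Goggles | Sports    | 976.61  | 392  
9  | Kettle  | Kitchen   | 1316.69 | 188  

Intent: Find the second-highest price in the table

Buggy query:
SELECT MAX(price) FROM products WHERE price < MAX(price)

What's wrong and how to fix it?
Bug: The inner MAX is an aggregate inside WHERE, which is not allowed

Fix: Put the inner MAX in a scalar subquery

Corrected query:
SELECT MAX(price) FROM products WHERE price < (SELECT MAX(price) FROM products)

Result:
MAX(price)
----------
1367.71   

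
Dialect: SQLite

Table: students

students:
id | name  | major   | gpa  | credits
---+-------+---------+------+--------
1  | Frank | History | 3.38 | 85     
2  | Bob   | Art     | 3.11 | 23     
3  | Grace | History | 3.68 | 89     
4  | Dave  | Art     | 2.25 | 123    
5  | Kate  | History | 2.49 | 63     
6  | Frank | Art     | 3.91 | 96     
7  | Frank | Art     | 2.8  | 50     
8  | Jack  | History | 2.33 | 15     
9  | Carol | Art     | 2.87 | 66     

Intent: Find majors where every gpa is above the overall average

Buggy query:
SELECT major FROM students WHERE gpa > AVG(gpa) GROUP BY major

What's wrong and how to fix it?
Bug: WHERE evaluates per row before aggregation, so AVG() is unavailable

Fix: Use a subquery for AVG and a HAVING MIN(...) filter so the condition holds for every row in the group

Corrected query:
SELECT major FROM students GROUP BY major HAVING MIN(gpa) > (SELECT AVG(gpa) FROM students)

Result:
(no rows)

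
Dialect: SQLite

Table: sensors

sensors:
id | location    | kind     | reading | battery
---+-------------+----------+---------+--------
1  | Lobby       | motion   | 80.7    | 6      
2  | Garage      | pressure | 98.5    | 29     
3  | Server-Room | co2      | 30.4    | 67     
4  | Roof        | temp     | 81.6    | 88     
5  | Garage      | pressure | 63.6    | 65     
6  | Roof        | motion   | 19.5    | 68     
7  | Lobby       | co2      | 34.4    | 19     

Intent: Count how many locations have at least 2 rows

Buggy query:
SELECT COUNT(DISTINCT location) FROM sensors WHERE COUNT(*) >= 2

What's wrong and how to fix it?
Bug: COUNT(*) cannot appear in WHERE; the per-group count doesn't exist yet

Fix: Use a subquery that GROUPs and filters with HAVING, then count its rows

Corrected query:
SELECT COUNT(*) FROM (SELECT location FROM sensors GROUP BY location HAVING COUNT(*) >= 2)

Result:
COUNT(*)
--------
3       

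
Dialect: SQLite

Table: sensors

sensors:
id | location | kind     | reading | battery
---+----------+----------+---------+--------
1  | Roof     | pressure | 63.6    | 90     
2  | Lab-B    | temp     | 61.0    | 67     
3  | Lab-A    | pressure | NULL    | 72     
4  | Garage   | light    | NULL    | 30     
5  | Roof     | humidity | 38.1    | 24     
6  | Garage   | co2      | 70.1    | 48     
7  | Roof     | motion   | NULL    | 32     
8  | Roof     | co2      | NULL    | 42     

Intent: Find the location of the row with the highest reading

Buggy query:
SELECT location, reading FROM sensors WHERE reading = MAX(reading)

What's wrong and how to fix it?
Bug: WHERE is evaluated per row; an aggregate over the whole table isn't defined there

Fix: Use a subquery: WHERE reading = (SELECT MAX(reading) FROM sensors)

Corrected query:
SELECT location, reading FROM sensors WHERE reading = (SELECT MAX(reading) FROM sensors)

Result:
location | reading
---------+--------
Garage   | 70.1   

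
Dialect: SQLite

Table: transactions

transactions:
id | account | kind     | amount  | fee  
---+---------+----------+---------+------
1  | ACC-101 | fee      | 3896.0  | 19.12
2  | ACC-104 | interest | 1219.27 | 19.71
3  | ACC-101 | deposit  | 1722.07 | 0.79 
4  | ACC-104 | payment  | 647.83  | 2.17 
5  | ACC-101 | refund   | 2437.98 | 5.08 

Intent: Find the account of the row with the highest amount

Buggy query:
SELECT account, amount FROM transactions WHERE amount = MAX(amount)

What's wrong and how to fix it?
Bug: WHERE is evaluated per row; an aggregate over the whole table isn't defined there

Fix: Wrap MAX in a scalar subquery so WHERE compares against a single value

Corrected query:
SELECT account, amount FROM transactions WHERE amount = (SELECT MAX(amount) FROM transactions)

Result:
account | amount
--------+-------
ACC-101 | 3896  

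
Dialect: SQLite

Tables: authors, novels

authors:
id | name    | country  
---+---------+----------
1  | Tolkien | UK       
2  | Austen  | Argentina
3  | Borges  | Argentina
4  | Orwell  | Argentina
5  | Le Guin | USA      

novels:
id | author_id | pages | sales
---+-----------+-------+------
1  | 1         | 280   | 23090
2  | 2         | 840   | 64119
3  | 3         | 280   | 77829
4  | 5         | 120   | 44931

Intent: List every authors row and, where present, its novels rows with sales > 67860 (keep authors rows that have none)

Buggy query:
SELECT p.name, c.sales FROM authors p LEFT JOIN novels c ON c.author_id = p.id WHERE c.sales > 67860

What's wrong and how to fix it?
Bug: Filtering c.sales in WHERE discards the NULL rows produced by LEFT JOIN, turning it into an inner join

Fix: Put 'c.sales > 67860' in the JOIN's ON clause instead of WHERE

Corrected query:
SELECT p.name, c.sales FROM authors p LEFT JOIN novels c ON c.author_id = p.id AND c.sales > 67860

Result:
name    | sales
--------+------
Tolkien | NULL 
Austen  | NULL 
Borges  | 77829
Orwell  | NULL 
Le Guin | NULL 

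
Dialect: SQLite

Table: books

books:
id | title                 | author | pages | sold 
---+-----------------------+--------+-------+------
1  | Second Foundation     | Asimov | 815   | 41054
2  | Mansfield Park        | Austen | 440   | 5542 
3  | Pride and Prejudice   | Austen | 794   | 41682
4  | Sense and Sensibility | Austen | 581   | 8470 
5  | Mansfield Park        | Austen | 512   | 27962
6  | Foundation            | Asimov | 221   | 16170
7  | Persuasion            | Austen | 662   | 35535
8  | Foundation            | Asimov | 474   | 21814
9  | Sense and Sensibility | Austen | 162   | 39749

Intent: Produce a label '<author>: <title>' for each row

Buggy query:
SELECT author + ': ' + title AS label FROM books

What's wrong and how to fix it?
Bug: '+' is numeric addition; on text columns SQLite converts them to 0 instead of concatenating

Fix: Replace + with || to concatenate text

Corrected query:
SELECT author || ': ' || title AS label FROM books

Result:
label                        
-----------------------------
Asimov: Second Foundation    
Austen: Mansfield Park       
Austen: Pride and Prejudice  
Austen: Sense and Sensibility
Austen: Mansfield Park       
Asimov: Foundation           
Austen: Persuasion           
Asimov: Foundation           
Austen: Sense and Sensibility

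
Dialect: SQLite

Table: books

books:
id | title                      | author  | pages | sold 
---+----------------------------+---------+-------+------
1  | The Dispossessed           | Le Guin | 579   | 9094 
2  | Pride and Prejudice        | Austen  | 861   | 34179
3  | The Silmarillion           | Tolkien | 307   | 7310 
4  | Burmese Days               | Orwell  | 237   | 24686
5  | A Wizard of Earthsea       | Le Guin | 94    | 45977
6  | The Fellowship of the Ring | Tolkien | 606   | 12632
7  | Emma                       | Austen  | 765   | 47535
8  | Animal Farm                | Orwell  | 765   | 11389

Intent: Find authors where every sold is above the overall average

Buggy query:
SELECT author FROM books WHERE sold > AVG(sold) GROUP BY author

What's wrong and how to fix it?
Bug: AVG() is an aggregate; it can't sit directly in WHERE

Fix: Use a subquery for AVG and a HAVING MIN(...) filter so the condition holds for every row in the group

Corrected query:
SELECT author FROM books GROUP BY author HAVING MIN(sold) > (SELECT AVG(sold) FROM books)

Result:
author
------
Austen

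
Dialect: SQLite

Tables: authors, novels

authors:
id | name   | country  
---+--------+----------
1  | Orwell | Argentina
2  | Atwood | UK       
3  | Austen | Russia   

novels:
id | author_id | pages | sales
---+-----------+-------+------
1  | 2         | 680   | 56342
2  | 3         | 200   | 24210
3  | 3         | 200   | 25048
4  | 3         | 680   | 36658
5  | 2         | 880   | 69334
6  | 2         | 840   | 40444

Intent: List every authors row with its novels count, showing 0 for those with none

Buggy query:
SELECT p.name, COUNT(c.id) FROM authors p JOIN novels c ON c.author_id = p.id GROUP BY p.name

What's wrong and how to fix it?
Bug: An inner join excludes parents with zero children

Fix: Use LEFT JOIN so parents without children still appear (COUNT(c.id) gives 0)

Corrected query:
SELECT p.name, COUNT(c.id) FROM authors p LEFT JOIN novels c ON c.author_id = p.id GROUP BY p.name

Result:
name   | COUNT(c.id)
-------+------------
Atwood | 3          
Austen | 3          
Orwell | 0          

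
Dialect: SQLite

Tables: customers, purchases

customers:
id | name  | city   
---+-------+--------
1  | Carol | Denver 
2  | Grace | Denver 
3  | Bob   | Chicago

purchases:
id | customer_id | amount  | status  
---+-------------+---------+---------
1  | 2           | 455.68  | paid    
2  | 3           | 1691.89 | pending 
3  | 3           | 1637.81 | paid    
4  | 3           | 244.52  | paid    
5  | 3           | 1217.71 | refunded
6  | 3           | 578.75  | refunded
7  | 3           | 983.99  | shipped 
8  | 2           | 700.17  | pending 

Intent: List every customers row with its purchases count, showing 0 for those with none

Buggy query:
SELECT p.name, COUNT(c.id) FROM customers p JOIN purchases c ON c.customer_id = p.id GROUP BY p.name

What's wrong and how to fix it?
Bug: An inner join excludes parents with zero children

Fix: Use LEFT JOIN so parents without children still appear (COUNT(c.id) gives 0)

Corrected query:
SELECT p.name, COUNT(c.id) FROM customers p LEFT JOIN purchases c ON c.customer_id = p.id GROUP BY p.name

Result:
name  | COUNT(c.id)
------+------------
Bob   | 6          
Carol | 0          
Grace | 2          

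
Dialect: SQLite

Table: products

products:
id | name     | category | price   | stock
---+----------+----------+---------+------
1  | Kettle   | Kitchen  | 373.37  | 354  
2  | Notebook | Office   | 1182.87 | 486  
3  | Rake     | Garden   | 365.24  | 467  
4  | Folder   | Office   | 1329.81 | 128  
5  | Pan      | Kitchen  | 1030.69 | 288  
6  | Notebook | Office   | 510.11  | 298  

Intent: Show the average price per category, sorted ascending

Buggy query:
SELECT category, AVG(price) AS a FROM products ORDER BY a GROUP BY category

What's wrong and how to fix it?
Bug: ORDER BY appears before GROUP BY; SQL clause order requires GROUP BY first

Fix: Reorder: SELECT … FROM … GROUP BY … ORDER BY …

Corrected query:
SELECT category, AVG(price) AS a FROM products GROUP BY category ORDER BY a

Result:
category | a          
---------+------------
Garden   | 365.24     
Kitchen  | 702.03     
Office   | 1007.596667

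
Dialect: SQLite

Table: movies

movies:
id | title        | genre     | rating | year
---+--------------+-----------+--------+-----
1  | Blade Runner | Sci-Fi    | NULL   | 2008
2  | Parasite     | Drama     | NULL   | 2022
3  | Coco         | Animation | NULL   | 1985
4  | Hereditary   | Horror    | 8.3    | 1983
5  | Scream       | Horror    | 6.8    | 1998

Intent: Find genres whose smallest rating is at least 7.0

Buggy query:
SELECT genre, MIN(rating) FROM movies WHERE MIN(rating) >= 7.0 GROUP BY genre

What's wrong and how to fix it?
Bug: MIN() in WHERE is a misuse of aggregate

Fix: Use HAVING for the per-group MIN condition

Corrected query:
SELECT genre, MIN(rating) FROM movies GROUP BY genre HAVING MIN(rating) >= 7.0

Result:
(no rows)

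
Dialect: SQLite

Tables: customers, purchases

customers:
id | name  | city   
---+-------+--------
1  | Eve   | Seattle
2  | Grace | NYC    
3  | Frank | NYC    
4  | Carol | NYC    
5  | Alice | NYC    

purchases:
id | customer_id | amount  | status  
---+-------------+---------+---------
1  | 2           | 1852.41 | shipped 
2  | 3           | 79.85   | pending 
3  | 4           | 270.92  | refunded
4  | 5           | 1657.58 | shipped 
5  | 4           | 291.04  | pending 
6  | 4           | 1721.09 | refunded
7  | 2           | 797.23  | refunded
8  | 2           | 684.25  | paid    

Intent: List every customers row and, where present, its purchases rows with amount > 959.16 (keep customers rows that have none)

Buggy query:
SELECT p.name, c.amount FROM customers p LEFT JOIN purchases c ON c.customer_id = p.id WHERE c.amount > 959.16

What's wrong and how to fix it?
Bug: Filtering c.amount in WHERE discards the NULL rows produced by LEFT JOIN, turning it into an inner join

Fix: Move the right-table condition into the ON clause so unmatched parents are kept

Corrected query:
SELECT p.name, c.amount FROM customers p LEFT JOIN purchases c ON c.customer_id = p.id AND c.amount > 959.16

Result:
name  | amount 
------+--------
Eve   | NULL   
Grace | 1852.41
Frank | NULL   
Carol | 1721.09
Alice | 1657.58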